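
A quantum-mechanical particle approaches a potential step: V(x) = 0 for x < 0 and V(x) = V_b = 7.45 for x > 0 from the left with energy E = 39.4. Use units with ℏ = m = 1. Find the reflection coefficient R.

The wavenumbers are k₁ = √(2mE)/ℏ = 8.877 on the left and k₂ = √(2m(E − V_b))/ℏ = 7.994 on the right.
Continuity of ψ and ψ′ at the step yields the reflection amplitude r = (k₁ − k₂)/(k₁ + k₂) = 0.05235; thus R = |r|² = 0.002741, T = 0.9973.

R = 0.00274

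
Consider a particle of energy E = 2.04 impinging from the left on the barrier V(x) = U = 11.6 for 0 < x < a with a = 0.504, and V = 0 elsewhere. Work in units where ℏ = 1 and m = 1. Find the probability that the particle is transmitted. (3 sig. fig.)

E < U: inside the barrier ψ ∝ e^{±κx} with κ = √(2m(U − E))/ℏ = 4.373.
κa = 2.204, sinh(κa) = 4.475.
The exact tunnelling result is T⁻¹ = 1 + U² sinh²(κa) / [4E(U − E)] = 35.54, so T = 0.0281.

T = 0.0281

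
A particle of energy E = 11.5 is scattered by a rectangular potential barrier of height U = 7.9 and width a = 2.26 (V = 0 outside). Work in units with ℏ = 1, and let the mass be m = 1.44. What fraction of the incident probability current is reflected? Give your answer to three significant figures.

R = 0.209

Above the barrier the interior wavenumber is k₂ = √(2m(E − U))/ℏ = 3.220, giving phase k₂a = 7.277.
Matching at both interfaces gives T⁻¹ = 1 + U² sin²(k₂a) / [4E(E − U)] = 1.265, hence T = 0.791.
R = 1 − T = 0.209.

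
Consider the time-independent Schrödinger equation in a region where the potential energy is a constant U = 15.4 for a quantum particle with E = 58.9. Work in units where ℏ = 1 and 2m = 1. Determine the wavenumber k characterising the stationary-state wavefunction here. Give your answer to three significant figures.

k = 6.60

With E > U the solution is oscillatory, ψ ∝ e^{±ikx} with k = √(2m(E − U))/ℏ.
k = √(2 × 0.5 × 43.5) = 6.595.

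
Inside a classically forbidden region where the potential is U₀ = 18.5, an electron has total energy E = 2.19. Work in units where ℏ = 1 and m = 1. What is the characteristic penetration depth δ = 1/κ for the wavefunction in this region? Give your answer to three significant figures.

δ = 0.175

Since E < U₀ the TISE in this region is ψ'' = κ²ψ with κ = √(2m(U₀ − E))/ℏ.
κ = √(2 × 1 × 16.31) = 5.711. The penetration depth is δ = 1/κ = 0.175.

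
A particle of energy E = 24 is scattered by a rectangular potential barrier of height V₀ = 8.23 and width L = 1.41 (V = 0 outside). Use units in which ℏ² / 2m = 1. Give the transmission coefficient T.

T = 0.982

E > V₀: inside the barrier k₂ = √(2m(E − V₀))/ℏ = 3.971, k₂L = 5.599.
T = [1 + V₀² sin²(k₂L) / (4E(E − V₀))]⁻¹ = 1/1.018 = 0.982.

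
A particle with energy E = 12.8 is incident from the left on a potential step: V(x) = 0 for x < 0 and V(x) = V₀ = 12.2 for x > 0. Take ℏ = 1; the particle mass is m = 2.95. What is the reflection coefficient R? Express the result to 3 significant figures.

On each side the TISE gives plane waves with k = √(2m(E − V))/ℏ: k₁ = √(2·2.95·12.8) = 8.690, k₂ = √(2·2.95·0.6) = 1.881.
Matching ψ and ψ′ at x = 0 gives r = (k₁ − k₂)/(k₁ + k₂), so R = r² = 0.4148 and T = 1 − R = 0.5852.

R = 0.415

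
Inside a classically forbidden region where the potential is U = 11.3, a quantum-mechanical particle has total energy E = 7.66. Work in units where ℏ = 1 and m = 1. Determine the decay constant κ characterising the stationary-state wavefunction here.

κ = 2.70

Since E < U the TISE in this region is ψ'' = κ²ψ with κ = √(2m(U − E))/ℏ.
κ = √(2 × 1 × 3.64) = 2.698.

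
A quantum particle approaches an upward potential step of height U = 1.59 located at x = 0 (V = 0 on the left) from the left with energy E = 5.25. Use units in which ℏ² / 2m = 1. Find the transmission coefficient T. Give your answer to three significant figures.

T = 0.992

The wavenumbers are k₁ = √(2mE)/ℏ = 2.291 on the left and k₂ = √(2m(E − U))/ℏ = 1.913 on the right.
Matching ψ and ψ′ at x = 0 gives r = (k₁ − k₂)/(k₁ + k₂), so R = r² = 0.008091 and T = 1 − R = 0.9919.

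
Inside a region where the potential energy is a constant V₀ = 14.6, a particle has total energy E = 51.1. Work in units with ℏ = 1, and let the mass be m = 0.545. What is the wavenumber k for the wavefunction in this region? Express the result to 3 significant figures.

k = 6.31

With E > V₀ the solution is oscillatory, ψ ∝ e^{±ikx} with k = √(2m(E − V₀))/ℏ.
k = √(2 × 0.545 × 36.5) = 6.308.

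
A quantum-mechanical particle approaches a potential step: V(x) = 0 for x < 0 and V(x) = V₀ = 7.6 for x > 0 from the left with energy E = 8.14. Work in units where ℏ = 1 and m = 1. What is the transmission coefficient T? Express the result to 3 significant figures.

T = 0.651

The wavenumbers are k₁ = √(2mE)/ℏ = 4.035 on the left and k₂ = √(2m(E − V₀))/ℏ = 1.039 on the right.
Continuity of ψ and ψ′ at the step yields the reflection amplitude r = (k₁ − k₂)/(k₁ + k₂) = 0.5904; thus R = |r|² = 0.3485, T = 0.6515.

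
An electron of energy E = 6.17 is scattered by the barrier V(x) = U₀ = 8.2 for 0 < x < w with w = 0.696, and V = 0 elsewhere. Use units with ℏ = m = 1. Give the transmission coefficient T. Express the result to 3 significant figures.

E < U₀: inside the barrier ψ ∝ e^{±κx} with κ = √(2m(U₀ − E))/ℏ = 2.015.
κw = 1.402, sinh(κw) = 1.909.
Matching ψ, ψ′ at both faces gives T = [1 + U₀² sinh²(κw) / (4E(U₀ − E))]⁻¹ = 1/5.893 = 0.170.

T = 0.170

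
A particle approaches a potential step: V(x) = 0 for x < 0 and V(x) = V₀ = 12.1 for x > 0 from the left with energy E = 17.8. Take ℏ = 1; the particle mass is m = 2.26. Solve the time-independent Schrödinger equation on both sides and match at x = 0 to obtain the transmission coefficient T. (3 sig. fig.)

T = 0.923

On each side the TISE gives plane waves with k = √(2m(E − V))/ℏ: k₁ = √(2·2.26·17.8) = 8.970, k₂ = √(2·2.26·5.7) = 5.076.
Matching ψ and ψ′ at x = 0 gives r = (k₁ − k₂)/(k₁ + k₂), so R = r² = 0.07686 and T = 1 − R = 0.9231.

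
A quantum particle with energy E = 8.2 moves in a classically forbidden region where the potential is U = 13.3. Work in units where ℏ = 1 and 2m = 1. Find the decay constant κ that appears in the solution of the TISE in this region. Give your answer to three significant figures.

Since E < U the TISE in this region is ψ'' = κ²ψ with κ = √(2m(U − E))/ℏ.
κ = √(2 × 0.5 × 5.1) = 2.258.

κ = 2.26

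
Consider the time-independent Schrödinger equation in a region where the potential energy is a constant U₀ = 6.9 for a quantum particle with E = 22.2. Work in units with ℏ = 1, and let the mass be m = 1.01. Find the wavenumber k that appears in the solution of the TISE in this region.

k = 5.56

With E > U₀ the solution is oscillatory, ψ ∝ e^{±ikx} with k = √(2m(E − U₀))/ℏ.
k = √(2 × 1.01 × 15.3) = 5.559.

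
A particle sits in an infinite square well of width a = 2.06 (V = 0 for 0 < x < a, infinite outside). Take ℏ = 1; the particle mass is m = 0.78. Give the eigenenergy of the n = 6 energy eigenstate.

E = 53.7

Requiring ψ(0) = ψ(a) = 0 quantises k = nπ/a, hence E_n = ℏ²k²/2m = n²π²ℏ²/(2ma²).
E_6 = 6² × π² / (2 × 0.78 × 2.06²) = 53.67.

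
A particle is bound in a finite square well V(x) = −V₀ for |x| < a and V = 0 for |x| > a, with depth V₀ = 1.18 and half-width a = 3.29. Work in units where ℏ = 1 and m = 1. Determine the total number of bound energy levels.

N = 4

The dimensionless depth is z₀ = a√(2mV₀)/ℏ = 3.29 × √(2.360) = 5.054.
A new bound state (alternating even/odd) appears each time z₀ passes a multiple of π/2, so N = ⌊2z₀/π⌋ + 1 = ⌊3.218⌋ + 1 = 4.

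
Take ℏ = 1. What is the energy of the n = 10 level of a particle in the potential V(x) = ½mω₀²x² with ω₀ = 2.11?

E = 22.2

Using E_n = (n + ½)ℏω₀: E_10 = 10.5 × 2.11 = 22.16.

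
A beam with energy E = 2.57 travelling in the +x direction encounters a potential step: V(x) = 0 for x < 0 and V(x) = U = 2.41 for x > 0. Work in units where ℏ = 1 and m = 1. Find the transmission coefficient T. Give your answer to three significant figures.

On each side the TISE gives plane waves with k = √(2m(E − V))/ℏ: k₁ = √(2·1·2.57) = 2.267, k₂ = √(2·1·0.16) = 0.5657.
Matching ψ and ψ′ at x = 0 gives r = (k₁ − k₂)/(k₁ + k₂), so R = r² = 0.3607 and T = 1 − R = 0.6393.

T = 0.639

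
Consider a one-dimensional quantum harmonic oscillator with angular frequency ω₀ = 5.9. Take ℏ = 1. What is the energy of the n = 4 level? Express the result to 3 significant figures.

E = 26.6

The oscillator eigenvalues are E_n = ℏω₀(n + ½), so E_4 = 5.9 × 4.5 = 26.55.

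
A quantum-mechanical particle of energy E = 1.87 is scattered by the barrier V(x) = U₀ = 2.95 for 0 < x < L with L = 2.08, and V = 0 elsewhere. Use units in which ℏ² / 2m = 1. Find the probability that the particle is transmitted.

T = 0.0481

Since E < U₀ the interior solution is evanescent with decay constant κ = √(2m(U₀ − E))/ℏ = 1.039.
κL = 2.162, sinh(κL) = 4.285.
The exact tunnelling result is T⁻¹ = 1 + U₀² sinh²(κL) / [4E(U₀ − E)] = 20.78, so T = 0.0481.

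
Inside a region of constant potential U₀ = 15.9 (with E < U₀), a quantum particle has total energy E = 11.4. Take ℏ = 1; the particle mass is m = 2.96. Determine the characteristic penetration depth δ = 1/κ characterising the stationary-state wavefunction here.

δ = 0.194

Since E < U₀ the TISE in this region is ψ'' = κ²ψ with κ = √(2m(U₀ − E))/ℏ.
κ = √(2 × 2.96 × 4.5) = 5.161. The penetration depth is δ = 1/κ = 0.194.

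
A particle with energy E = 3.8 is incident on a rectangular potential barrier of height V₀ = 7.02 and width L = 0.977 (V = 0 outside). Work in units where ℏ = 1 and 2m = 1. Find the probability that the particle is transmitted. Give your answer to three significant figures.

T = 0.112

Since E < V₀ the interior solution is evanescent with decay constant κ = √(2m(V₀ − E))/ℏ = 1.794.
κL = 1.753, sinh(κL) = 2.800.
Matching ψ, ψ′ at both faces gives T = [1 + V₀² sinh²(κL) / (4E(V₀ − E))]⁻¹ = 1/8.893 = 0.112.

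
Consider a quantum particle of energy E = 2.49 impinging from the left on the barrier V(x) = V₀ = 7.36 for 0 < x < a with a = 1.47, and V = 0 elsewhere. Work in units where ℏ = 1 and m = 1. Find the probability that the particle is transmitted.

T = 0.000371

E < V₀: inside the barrier ψ ∝ e^{±κx} with κ = √(2m(V₀ − E))/ℏ = 3.121.
κa = 4.588, sinh(κa) = 49.13.
The exact tunnelling result is T⁻¹ = 1 + V₀² sinh²(κa) / [4E(V₀ − E)] = 2697, so T = 0.000371.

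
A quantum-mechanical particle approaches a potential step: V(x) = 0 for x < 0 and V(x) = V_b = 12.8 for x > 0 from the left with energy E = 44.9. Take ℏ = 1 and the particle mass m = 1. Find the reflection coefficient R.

On each side the TISE gives plane waves with k = √(2m(E − V))/ℏ: k₁ = √(2·1·44.9) = 9.476, k₂ = √(2·1·32.1) = 8.012.
Continuity of ψ and ψ′ at the step yields the reflection amplitude r = (k₁ − k₂)/(k₁ + k₂) = 0.08370; thus R = |r|² = 0.007006, T = 0.9930.

R = 0.00701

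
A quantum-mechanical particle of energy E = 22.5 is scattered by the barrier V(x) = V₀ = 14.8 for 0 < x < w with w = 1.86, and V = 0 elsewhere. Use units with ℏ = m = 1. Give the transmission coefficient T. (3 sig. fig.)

T = 0.814

Above the barrier the interior wavenumber is k₂ = √(2m(E − V₀))/ℏ = 3.924, giving phase k₂w = 7.299.
Matching at both interfaces gives T⁻¹ = 1 + V₀² sin²(k₂w) / [4E(E − V₀)] = 1.228, hence T = 0.814.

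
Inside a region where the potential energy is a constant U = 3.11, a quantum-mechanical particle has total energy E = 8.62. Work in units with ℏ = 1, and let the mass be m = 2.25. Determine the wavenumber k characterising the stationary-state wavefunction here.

k = 4.98

With E > U the solution is oscillatory, ψ ∝ e^{±ikx} with k = √(2m(E − U))/ℏ.
k = √(2 × 2.25 × 5.51) = 4.979.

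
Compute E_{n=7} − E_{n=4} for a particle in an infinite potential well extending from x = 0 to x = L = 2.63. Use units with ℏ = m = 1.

ΔE = 23.5

E_n = n²π²ℏ²/(2mL²), so ΔE = (7² − 4²) π²ℏ²/(2mL²).
ΔE = 33 × π² / (2 × 1 × 2.63²) = 23.54.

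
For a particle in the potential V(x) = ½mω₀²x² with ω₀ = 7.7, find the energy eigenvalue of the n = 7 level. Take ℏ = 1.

The oscillator eigenvalues are E_n = ℏω₀(n + ½), so E_7 = 7.7 × 7.5 = 57.75.

E = 57.8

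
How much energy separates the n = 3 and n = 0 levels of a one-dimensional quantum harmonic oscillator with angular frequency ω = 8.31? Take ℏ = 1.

ΔE = 24.9

E_n = ℏω(n + ½), so ΔE = (3 − 0) ℏω = 3 × 8.31 = 24.93.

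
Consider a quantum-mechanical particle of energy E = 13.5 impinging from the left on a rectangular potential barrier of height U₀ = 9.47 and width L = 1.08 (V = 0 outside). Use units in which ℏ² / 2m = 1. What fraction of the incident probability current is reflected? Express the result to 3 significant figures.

Above the barrier the interior wavenumber is k₂ = √(2m(E − U₀))/ℏ = 2.007, giving phase k₂L = 2.168.
Matching at both interfaces gives T⁻¹ = 1 + U₀² sin²(k₂L) / [4E(E − U₀)] = 1.282, hence T = 0.780.
R = 1 − T = 0.220.

R = 0.220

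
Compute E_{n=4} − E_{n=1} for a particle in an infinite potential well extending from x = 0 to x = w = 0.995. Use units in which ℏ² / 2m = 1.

E_n = n²π²ℏ²/(2mw²), so ΔE = (4² − 1²) π²ℏ²/(2mw²).
ΔE = 15 × π² / (2 × 0.5 × 0.995²) = 149.5.

ΔE = 150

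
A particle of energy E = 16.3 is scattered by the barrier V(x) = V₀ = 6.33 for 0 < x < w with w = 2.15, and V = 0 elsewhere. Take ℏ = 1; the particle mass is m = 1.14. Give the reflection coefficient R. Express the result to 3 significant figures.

R = 0.0322

E > V₀: inside the barrier k₂ = √(2m(E − V₀))/ℏ = 4.768, k₂w = 10.25.
T = [1 + V₀² sin²(k₂w) / (4E(E − V₀))]⁻¹ = 1/1.033 = 0.968.
R = 1 − T = 0.0322.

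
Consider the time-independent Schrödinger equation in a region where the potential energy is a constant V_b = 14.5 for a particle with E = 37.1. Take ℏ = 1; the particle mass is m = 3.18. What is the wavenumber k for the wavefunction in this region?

k = 12.0

With E > V_b the solution is oscillatory, ψ ∝ e^{±ikx} with k = √(2m(E − V_b))/ℏ.
k = √(2 × 3.18 × 22.6) = 11.99.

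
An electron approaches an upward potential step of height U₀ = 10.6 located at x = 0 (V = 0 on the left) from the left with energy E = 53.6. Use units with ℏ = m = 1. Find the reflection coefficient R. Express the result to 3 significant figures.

R = 0.00303

The wavenumbers are k₁ = √(2mE)/ℏ = 10.35 on the left and k₂ = √(2m(E − U₀))/ℏ = 9.274 on the right.
Matching ψ and ψ′ at x = 0 gives r = (k₁ − k₂)/(k₁ + k₂), so R = r² = 0.003028 and T = 1 − R = 0.9970.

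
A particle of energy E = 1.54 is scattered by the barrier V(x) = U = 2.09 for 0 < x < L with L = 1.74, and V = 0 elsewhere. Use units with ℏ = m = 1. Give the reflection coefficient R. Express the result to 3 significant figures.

Since E < U the interior solution is evanescent with decay constant κ = √(2m(U − E))/ℏ = 1.049.
κL = 1.825, sinh(κL) = 3.021.
The exact tunnelling result is T⁻¹ = 1 + U² sinh²(κL) / [4E(U − E)] = 12.76, so T = 0.0784.
R = 1 − T = 0.922.

R = 0.922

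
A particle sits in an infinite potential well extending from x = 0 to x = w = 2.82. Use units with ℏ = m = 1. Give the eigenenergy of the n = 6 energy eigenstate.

The infinite-well eigenfunctions ψ_n = √(2/w) sin(nπx/w) vanish at both walls, giving E_n = n²π²ℏ²/(2mw²).
E_6 = 6² × π² / (2 × 1 × 2.82²) = 22.34.

E = 22.3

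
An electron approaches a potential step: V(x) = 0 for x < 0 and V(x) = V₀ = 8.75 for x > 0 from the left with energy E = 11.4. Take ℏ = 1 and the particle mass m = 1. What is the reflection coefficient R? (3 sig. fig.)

R = 0.122

The wavenumbers are k₁ = √(2mE)/ℏ = 4.775 on the left and k₂ = √(2m(E − V₀))/ℏ = 2.302 on the right.
Continuity of ψ and ψ′ at the step yields the reflection amplitude r = (k₁ − k₂)/(k₁ + k₂) = 0.3494; thus R = |r|² = 0.1221, T = 0.8779.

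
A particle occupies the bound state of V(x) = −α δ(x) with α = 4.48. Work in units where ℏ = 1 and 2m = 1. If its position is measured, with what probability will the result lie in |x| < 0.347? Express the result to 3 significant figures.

P = 0.789

The normalised bound state is ψ = √κ e^{−κ|x|} with κ = mα/ℏ² = 2.240.
P(|x| < d) = ∫_{−d}^{d} κ e^{−2κ|x|} dx = 1 − e^{−2κd} = 1 − e^{−1.555} = 0.7887.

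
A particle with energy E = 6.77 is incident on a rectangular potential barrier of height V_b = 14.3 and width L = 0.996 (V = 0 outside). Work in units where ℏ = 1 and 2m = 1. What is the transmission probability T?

T = 0.0167

Since E < V_b the interior solution is evanescent with decay constant κ = √(2m(V_b − E))/ℏ = 2.744.
κL = 2.733, sinh(κL) = 7.658.
The exact tunnelling result is T⁻¹ = 1 + V_b² sinh²(κL) / [4E(V_b − E)] = 59.81, so T = 0.0167.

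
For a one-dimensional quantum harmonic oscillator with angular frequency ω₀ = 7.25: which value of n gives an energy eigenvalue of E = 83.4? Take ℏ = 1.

n = 11

Invert E_n = (n + ½)ℏω₀: n = E/ℏω₀ − ½ = 11.003, so n = 11.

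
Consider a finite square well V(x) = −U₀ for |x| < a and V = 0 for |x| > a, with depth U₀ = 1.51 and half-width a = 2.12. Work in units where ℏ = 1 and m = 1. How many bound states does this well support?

The dimensionless depth is z₀ = a√(2mU₀)/ℏ = 2.12 × √(3.020) = 3.684.
The even/odd transcendental equations gain one root per π/2 in z₀, giving N = 1 + ⌊2z₀/π⌋ = 1 + ⌊2.345⌋ = 3.

N = 3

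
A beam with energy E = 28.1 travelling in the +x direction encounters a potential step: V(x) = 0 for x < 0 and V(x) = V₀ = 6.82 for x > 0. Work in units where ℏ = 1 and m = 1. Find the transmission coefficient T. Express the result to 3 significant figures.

The wavenumbers are k₁ = √(2mE)/ℏ = 7.497 on the left and k₂ = √(2m(E − V₀))/ℏ = 6.524 on the right.
Matching ψ and ψ′ at x = 0 gives r = (k₁ − k₂)/(k₁ + k₂), so R = r² = 0.004815 and T = 1 − R = 0.9952.

T = 0.995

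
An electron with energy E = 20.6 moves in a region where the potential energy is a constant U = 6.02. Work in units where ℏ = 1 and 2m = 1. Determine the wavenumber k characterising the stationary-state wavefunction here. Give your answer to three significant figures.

k = 3.82

With E > U the solution is oscillatory, ψ ∝ e^{±ikx} with k = √(2m(E − U))/ℏ.
k = √(2 × 0.5 × 14.58) = 3.818.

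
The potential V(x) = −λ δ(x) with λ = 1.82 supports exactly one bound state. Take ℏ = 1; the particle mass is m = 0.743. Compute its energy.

E = -1.23

The bound state is ψ(x) = √κ e^{−κ|x|}. The derivative jump ψ'(0⁺) − ψ'(0⁻) = −(2mλ/ℏ²)ψ(0) fixes κ = mλ/ℏ² = 1.352.
Then E = −ℏ²κ²/(2m) = −mλ²/(2ℏ²) = -1.231.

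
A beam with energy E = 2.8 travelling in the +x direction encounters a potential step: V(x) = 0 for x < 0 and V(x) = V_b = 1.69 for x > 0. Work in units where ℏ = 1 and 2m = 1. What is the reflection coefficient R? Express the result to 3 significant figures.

R = 0.0517

On each side the TISE gives plane waves with k = √(2m(E − V))/ℏ: k₁ = √(2·½·2.8) = 1.673, k₂ = √(2·½·1.11) = 1.054.
Matching ψ and ψ′ at x = 0 gives r = (k₁ − k₂)/(k₁ + k₂), so R = r² = 0.05165 and T = 1 − R = 0.9483.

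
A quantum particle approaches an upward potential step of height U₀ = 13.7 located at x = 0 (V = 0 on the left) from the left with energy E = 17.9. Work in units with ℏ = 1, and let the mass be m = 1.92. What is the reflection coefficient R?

R = 0.121

The wavenumbers are k₁ = √(2mE)/ℏ = 8.291 on the left and k₂ = √(2m(E − U₀))/ℏ = 4.016 on the right.
Continuity of ψ and ψ′ at the step yields the reflection amplitude r = (k₁ − k₂)/(k₁ + k₂) = 0.3474; thus R = |r|² = 0.1207, T = 0.8793.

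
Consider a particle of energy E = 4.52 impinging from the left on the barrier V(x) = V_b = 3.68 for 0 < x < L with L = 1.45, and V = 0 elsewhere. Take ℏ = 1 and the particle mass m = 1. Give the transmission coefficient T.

T = 0.553

Above the barrier the interior wavenumber is k₂ = √(2m(E − V_b))/ℏ = 1.296, giving phase k₂L = 1.879.
Matching at both interfaces gives T⁻¹ = 1 + V_b² sin²(k₂L) / [4E(E − V_b)] = 1.809, hence T = 0.553.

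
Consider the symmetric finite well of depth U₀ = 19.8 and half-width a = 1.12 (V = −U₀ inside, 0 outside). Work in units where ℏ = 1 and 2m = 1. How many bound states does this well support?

N = 4

Define the well-strength parameter z₀ = (a/ℏ)√(2mU₀) = 1.12 × √(2·0.5·19.8) = 4.984.
A new bound state (alternating even/odd) appears each time z₀ passes a multiple of π/2, so N = ⌊2z₀/π⌋ + 1 = ⌊3.173⌋ + 1 = 4.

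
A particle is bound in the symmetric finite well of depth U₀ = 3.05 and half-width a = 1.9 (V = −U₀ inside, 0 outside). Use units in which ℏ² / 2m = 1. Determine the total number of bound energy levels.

Define the well-strength parameter z₀ = (a/ℏ)√(2mU₀) = 1.9 × √(2·0.5·3.05) = 3.318.
The even/odd transcendental equations gain one root per π/2 in z₀, giving N = 1 + ⌊2z₀/π⌋ = 1 + ⌊2.112⌋ = 3.

N = 3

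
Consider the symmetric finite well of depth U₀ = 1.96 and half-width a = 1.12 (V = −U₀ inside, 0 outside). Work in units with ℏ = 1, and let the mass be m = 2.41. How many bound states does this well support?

N = 3

The dimensionless depth is z₀ = a√(2mU₀)/ℏ = 1.12 × √(9.447) = 3.442.
The even/odd transcendental equations gain one root per π/2 in z₀, giving N = 1 + ⌊2z₀/π⌋ = 1 + ⌊2.192⌋ = 3.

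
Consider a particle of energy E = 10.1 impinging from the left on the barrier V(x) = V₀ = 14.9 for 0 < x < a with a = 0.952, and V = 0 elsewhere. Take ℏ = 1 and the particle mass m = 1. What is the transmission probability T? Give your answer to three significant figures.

T = 0.00954

Since E < V₀ the interior solution is evanescent with decay constant κ = √(2m(V₀ − E))/ℏ = 3.098.
κa = 2.950, sinh(κa) = 9.524.
Matching ψ, ψ′ at both faces gives T = [1 + V₀² sinh²(κa) / (4E(V₀ − E))]⁻¹ = 1/104.8 = 0.00954.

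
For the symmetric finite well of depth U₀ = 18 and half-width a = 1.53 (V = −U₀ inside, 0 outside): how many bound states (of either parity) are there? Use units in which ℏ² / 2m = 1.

N = 5

The dimensionless depth is z₀ = a√(2mU₀)/ℏ = 1.53 × √(18.00) = 6.491.
A new bound state (alternating even/odd) appears each time z₀ passes a multiple of π/2, so N = ⌊2z₀/π⌋ + 1 = ⌊4.132⌋ + 1 = 5.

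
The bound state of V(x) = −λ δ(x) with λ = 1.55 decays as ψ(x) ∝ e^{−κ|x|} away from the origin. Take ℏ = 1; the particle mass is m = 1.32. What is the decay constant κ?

Integrate −(ℏ²/2m)ψ'' − λδ(x)ψ = Eψ from −ε to +ε: the ψ'' term gives ψ'(0⁺) − ψ'(0⁻) and the δ term gives −(2mλ/ℏ²)ψ(0).
With ψ ∝ e^{−κ|x|} this yields −2κ = −2mλ/ℏ², so κ = mλ/ℏ² = 2.046.

κ = 2.05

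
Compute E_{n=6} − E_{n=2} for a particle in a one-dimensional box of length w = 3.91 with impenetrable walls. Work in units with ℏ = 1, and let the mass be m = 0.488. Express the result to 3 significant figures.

ΔE = 21.2

E_n = n²π²ℏ²/(2mw²), so ΔE = (6² − 2²) π²ℏ²/(2mw²).
ΔE = 32 × π² / (2 × 0.488 × 3.91²) = 21.17.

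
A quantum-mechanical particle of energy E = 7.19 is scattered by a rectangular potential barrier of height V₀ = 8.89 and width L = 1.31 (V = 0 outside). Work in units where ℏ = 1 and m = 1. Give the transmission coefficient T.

T = 0.0197

E < V₀: inside the barrier ψ ∝ e^{±κx} with κ = √(2m(V₀ − E))/ℏ = 1.844.
κL = 2.416, sinh(κL) = 5.553.
Matching ψ, ψ′ at both faces gives T = [1 + V₀² sinh²(κL) / (4E(V₀ − E))]⁻¹ = 1/50.85 = 0.0197.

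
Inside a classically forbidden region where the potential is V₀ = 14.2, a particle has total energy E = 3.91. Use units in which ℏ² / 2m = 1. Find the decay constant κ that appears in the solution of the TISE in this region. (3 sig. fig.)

κ = 3.21

Since E < V₀ the TISE in this region is ψ'' = κ²ψ with κ = √(2m(V₀ − E))/ℏ.
κ = √(2 × 0.5 × 10.29) = 3.208.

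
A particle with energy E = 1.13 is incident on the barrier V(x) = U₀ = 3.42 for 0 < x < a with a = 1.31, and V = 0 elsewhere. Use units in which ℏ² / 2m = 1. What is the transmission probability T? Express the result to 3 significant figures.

Since E < U₀ the interior solution is evanescent with decay constant κ = √(2m(U₀ − E))/ℏ = 1.513.
κa = 1.982, sinh(κa) = 3.561.
The exact tunnelling result is T⁻¹ = 1 + U₀² sinh²(κa) / [4E(U₀ − E)] = 15.33, so T = 0.0652.

T = 0.0652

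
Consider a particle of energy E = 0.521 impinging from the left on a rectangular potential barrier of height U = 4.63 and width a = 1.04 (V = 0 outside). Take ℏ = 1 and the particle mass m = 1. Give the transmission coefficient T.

T = 0.00412

E < U: inside the barrier ψ ∝ e^{±κx} with κ = √(2m(U − E))/ℏ = 2.867.
κa = 2.981, sinh(κa) = 9.832.
The exact tunnelling result is T⁻¹ = 1 + U² sinh²(κa) / [4E(U − E)] = 243.0, so T = 0.00412.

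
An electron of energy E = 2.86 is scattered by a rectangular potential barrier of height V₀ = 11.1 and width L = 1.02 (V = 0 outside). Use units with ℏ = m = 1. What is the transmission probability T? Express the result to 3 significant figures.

Since E < V₀ the interior solution is evanescent with decay constant κ = √(2m(V₀ − E))/ℏ = 4.060.
κL = 4.141, sinh(κL) = 31.42.
The exact tunnelling result is T⁻¹ = 1 + V₀² sinh²(κL) / [4E(V₀ − E)] = 1291, so T = 0.000775.

T = 0.000775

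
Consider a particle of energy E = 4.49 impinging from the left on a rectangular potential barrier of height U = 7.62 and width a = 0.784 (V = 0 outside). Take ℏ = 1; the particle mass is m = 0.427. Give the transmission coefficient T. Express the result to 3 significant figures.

T = 0.259

E < U: inside the barrier ψ ∝ e^{±κx} with κ = √(2m(U − E))/ℏ = 1.635.
κa = 1.282, sinh(κa) = 1.663.
Matching ψ, ψ′ at both faces gives T = [1 + U² sinh²(κa) / (4E(U − E))]⁻¹ = 1/3.856 = 0.259.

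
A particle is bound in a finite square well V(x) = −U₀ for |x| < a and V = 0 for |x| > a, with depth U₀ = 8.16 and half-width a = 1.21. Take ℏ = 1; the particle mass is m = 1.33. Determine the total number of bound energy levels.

N = 4

The dimensionless depth is z₀ = a√(2mU₀)/ℏ = 1.21 × √(21.71) = 5.637.
A new bound state (alternating even/odd) appears each time z₀ passes a multiple of π/2, so N = ⌊2z₀/π⌋ + 1 = ⌊3.589⌋ + 1 = 4.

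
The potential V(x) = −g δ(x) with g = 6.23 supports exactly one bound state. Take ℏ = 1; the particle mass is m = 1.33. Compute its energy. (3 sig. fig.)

E = -25.8

The bound state is ψ(x) = √κ e^{−κ|x|}. The derivative jump ψ'(0⁺) − ψ'(0⁻) = −(2mg/ℏ²)ψ(0) fixes κ = mg/ℏ² = 8.286.
Then E = −ℏ²κ²/(2m) = −mg²/(2ℏ²) = -25.81.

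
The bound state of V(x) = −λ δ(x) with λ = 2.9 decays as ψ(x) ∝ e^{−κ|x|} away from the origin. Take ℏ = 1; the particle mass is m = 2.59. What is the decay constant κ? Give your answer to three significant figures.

κ = 7.51

Integrate −(ℏ²/2m)ψ'' − λδ(x)ψ = Eψ from −ε to +ε: the ψ'' term gives ψ'(0⁺) − ψ'(0⁻) and the δ term gives −(2mλ/ℏ²)ψ(0).
With ψ ∝ e^{−κ|x|} this yields −2κ = −2mλ/ℏ², so κ = mλ/ℏ² = 7.511.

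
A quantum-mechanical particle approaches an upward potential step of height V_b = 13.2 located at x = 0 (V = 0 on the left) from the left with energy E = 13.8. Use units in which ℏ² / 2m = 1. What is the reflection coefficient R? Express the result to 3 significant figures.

R = 0.429

On each side the TISE gives plane waves with k = √(2m(E − V))/ℏ: k₁ = √(2·½·13.8) = 3.715, k₂ = √(2·½·0.6) = 0.7746.
Continuity of ψ and ψ′ at the step yields the reflection amplitude r = (k₁ − k₂)/(k₁ + k₂) = 0.6549; thus R = |r|² = 0.4289, T = 0.5711.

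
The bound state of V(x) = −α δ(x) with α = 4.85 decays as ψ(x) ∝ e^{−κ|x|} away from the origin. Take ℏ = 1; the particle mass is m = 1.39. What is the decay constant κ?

Integrate −(ℏ²/2m)ψ'' − αδ(x)ψ = Eψ from −ε to +ε: the ψ'' term gives ψ'(0⁺) − ψ'(0⁻) and the δ term gives −(2mα/ℏ²)ψ(0).
With ψ ∝ e^{−κ|x|} this yields −2κ = −2mα/ℏ², so κ = mα/ℏ² = 6.742.

κ = 6.74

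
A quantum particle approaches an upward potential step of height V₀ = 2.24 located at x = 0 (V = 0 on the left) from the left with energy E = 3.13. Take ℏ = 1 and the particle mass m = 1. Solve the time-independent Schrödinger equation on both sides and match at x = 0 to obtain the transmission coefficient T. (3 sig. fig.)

T = 0.907

On each side the TISE gives plane waves with k = √(2m(E − V))/ℏ: k₁ = √(2·1·3.13) = 2.502, k₂ = √(2·1·0.89) = 1.334.
Continuity of ψ and ψ′ at the step yields the reflection amplitude r = (k₁ − k₂)/(k₁ + k₂) = 0.3044; thus R = |r|² = 0.09268, T = 0.9073.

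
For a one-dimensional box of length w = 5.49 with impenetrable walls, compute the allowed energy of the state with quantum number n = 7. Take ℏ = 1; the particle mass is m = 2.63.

E = 3.05

Requiring ψ(0) = ψ(w) = 0 quantises k = nπ/w, hence E_n = ℏ²k²/2m = n²π²ℏ²/(2mw²).
E_7 = 7² × π² / (2 × 2.63 × 5.49²) = 3.050.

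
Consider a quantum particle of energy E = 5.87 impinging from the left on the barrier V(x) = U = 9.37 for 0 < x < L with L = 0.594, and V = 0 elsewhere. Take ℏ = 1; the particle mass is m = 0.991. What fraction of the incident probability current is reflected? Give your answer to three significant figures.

R = 0.848

Since E < U the interior solution is evanescent with decay constant κ = √(2m(U − E))/ℏ = 2.634.
κL = 1.564, sinh(κL) = 2.286.
The exact tunnelling result is T⁻¹ = 1 + U² sinh²(κL) / [4E(U − E)] = 6.581, so T = 0.152.
R = 1 − T = 0.848.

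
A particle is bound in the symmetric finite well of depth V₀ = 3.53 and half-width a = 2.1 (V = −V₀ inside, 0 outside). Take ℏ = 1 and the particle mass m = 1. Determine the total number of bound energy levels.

Define the well-strength parameter z₀ = (a/ℏ)√(2mV₀) = 2.1 × √(2·1·3.53) = 5.580.
A new bound state (alternating even/odd) appears each time z₀ passes a multiple of π/2, so N = ⌊2z₀/π⌋ + 1 = ⌊3.552⌋ + 1 = 4.

N = 4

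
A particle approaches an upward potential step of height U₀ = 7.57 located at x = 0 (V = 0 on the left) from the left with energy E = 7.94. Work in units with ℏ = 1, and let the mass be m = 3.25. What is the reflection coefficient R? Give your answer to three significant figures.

On each side the TISE gives plane waves with k = √(2m(E − V))/ℏ: k₁ = √(2·3.25·7.94) = 7.184, k₂ = √(2·3.25·0.37) = 1.551.
Continuity of ψ and ψ′ at the step yields the reflection amplitude r = (k₁ − k₂)/(k₁ + k₂) = 0.6449; thus R = |r|² = 0.4159, T = 0.5841.

R = 0.416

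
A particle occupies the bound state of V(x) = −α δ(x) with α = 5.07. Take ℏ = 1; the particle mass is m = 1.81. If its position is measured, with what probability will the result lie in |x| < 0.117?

P = 0.883

The normalised bound state is ψ = √κ e^{−κ|x|} with κ = mα/ℏ² = 9.177.
P(|x| < d) = ∫_{−d}^{d} κ e^{−2κ|x|} dx = 1 − e^{−2κd} = 1 − e^{−2.147} = 0.8832.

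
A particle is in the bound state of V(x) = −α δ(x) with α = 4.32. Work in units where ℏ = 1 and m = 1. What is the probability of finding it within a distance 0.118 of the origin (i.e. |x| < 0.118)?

The normalised bound state is ψ = √κ e^{−κ|x|} with κ = mα/ℏ² = 4.320.
P(|x| < d) = ∫_{−d}^{d} κ e^{−2κ|x|} dx = 1 − e^{−2κd} = 1 − e^{−1.020} = 0.6392.

P = 0.639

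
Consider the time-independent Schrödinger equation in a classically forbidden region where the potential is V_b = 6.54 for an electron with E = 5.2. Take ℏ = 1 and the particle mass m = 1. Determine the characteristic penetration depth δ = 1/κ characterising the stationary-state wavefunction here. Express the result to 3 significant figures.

δ = 0.611

Since E < V_b the TISE in this region is ψ'' = κ²ψ with κ = √(2m(V_b − E))/ℏ.
κ = √(2 × 1 × 1.34) = 1.637. The penetration depth is δ = 1/κ = 0.611.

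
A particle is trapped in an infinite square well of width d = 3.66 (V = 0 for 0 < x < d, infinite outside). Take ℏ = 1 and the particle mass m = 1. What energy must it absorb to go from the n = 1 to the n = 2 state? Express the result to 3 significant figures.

E_n = n²π²ℏ²/(2md²), so ΔE = (2² − 1²) π²ℏ²/(2md²).
ΔE = 3 × π² / (2 × 1 × 3.66²) = 1.105.

ΔE = 1.11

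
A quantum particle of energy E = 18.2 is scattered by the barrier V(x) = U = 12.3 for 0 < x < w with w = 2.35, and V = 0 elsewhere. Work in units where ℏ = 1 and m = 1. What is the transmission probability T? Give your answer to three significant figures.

E > U: inside the barrier k₂ = √(2m(E − U))/ℏ = 3.435, k₂w = 8.073.
T = [1 + U² sin²(k₂w) / (4E(E − U))]⁻¹ = 1/1.336 = 0.749.

T = 0.749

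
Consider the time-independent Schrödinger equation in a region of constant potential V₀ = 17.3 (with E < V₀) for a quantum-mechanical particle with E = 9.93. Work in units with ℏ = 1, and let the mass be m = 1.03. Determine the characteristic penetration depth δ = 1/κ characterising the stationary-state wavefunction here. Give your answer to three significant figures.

Since E < V₀ the TISE in this region is ψ'' = κ²ψ with κ = √(2m(V₀ − E))/ℏ.
κ = √(2 × 1.03 × 7.37) = 3.896. The penetration depth is δ = 1/κ = 0.257.

δ = 0.257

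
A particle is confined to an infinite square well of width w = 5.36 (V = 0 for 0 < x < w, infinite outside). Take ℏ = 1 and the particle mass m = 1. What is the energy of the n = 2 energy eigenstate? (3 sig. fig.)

Requiring ψ(0) = ψ(w) = 0 quantises k = nπ/w, hence E_n = ℏ²k²/2m = n²π²ℏ²/(2mw²).
E_2 = 2² × π² / (2 × 1 × 5.36²) = 0.6871.

E = 0.687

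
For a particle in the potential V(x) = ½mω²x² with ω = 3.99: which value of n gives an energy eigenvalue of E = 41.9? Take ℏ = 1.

E_n = ℏω(n + ½) ⇒ n = E/(ℏω) − ½ = 41.9/3.99 − 0.5 = 10.001 → n = 10.

n = 10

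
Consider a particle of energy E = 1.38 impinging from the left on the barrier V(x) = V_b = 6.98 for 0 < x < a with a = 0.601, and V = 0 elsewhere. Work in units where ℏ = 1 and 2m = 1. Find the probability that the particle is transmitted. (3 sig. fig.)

T = 0.143

Since E < V_b the interior solution is evanescent with decay constant κ = √(2m(V_b − E))/ℏ = 2.366.
κa = 1.422, sinh(κa) = 1.953.
The exact tunnelling result is T⁻¹ = 1 + V_b² sinh²(κa) / [4E(V_b − E)] = 7.009, so T = 0.143.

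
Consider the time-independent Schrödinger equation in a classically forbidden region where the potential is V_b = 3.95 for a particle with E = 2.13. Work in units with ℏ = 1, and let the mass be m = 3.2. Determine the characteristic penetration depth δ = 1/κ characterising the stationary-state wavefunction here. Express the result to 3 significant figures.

δ = 0.293

Since E < V_b the TISE in this region is ψ'' = κ²ψ with κ = √(2m(V_b − E))/ℏ.
κ = √(2 × 3.2 × 1.82) = 3.413. The penetration depth is δ = 1/κ = 0.293.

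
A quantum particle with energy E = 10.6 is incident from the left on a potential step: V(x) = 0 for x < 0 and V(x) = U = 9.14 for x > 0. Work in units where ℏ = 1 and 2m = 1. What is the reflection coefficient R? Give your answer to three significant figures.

On each side the TISE gives plane waves with k = √(2m(E − V))/ℏ: k₁ = √(2·½·10.6) = 3.256, k₂ = √(2·½·1.46) = 1.208.
Continuity of ψ and ψ′ at the step yields the reflection amplitude r = (k₁ − k₂)/(k₁ + k₂) = 0.4587; thus R = |r|² = 0.2104, T = 0.7896.

R = 0.210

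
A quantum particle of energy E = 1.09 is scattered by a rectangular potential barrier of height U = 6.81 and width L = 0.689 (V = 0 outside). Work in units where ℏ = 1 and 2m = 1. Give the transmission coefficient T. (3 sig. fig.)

E < U: inside the barrier ψ ∝ e^{±κx} with κ = √(2m(U − E))/ℏ = 2.392.
κL = 1.648, sinh(κL) = 2.502.
Matching ψ, ψ′ at both faces gives T = [1 + U² sinh²(κL) / (4E(U − E))]⁻¹ = 1/12.64 = 0.0791.

T = 0.0791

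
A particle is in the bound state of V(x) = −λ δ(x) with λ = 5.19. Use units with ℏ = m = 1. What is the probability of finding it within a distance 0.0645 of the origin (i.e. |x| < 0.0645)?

The normalised bound state is ψ = √κ e^{−κ|x|} with κ = mλ/ℏ² = 5.190.
P(|x| < d) = ∫_{−d}^{d} κ e^{−2κ|x|} dx = 1 − e^{−2κd} = 1 − e^{−0.6695} = 0.4880.

P = 0.488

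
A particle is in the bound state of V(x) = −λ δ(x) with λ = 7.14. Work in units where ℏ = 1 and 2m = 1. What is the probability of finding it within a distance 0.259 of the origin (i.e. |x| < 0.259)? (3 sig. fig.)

P = 0.843

The normalised bound state is ψ = √κ e^{−κ|x|} with κ = mλ/ℏ² = 3.570.
P(|x| < d) = ∫_{−d}^{d} κ e^{−2κ|x|} dx = 1 − e^{−2κd} = 1 − e^{−1.849} = 0.8426.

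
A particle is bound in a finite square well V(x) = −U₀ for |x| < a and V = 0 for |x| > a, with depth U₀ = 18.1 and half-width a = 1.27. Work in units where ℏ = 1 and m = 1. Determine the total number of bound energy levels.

N = 5

The dimensionless depth is z₀ = a√(2mU₀)/ℏ = 1.27 × √(36.20) = 7.641.
The even/odd transcendental equations gain one root per π/2 in z₀, giving N = 1 + ⌊2z₀/π⌋ = 1 + ⌊4.864⌋ = 5.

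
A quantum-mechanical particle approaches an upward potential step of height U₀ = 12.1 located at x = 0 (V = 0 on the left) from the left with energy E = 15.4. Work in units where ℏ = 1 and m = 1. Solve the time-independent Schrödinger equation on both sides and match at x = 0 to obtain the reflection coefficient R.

On each side the TISE gives plane waves with k = √(2m(E − V))/ℏ: k₁ = √(2·1·15.4) = 5.550, k₂ = √(2·1·3.3) = 2.569.
Continuity of ψ and ψ′ at the step yields the reflection amplitude r = (k₁ − k₂)/(k₁ + k₂) = 0.3671; thus R = |r|² = 0.1348, T = 0.8652.

R = 0.135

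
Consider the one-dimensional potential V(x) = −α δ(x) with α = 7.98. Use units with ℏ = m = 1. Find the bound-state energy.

For x ≠ 0 the bound state is ψ ∝ e^{−κ|x|}; integrating the TISE across the delta gives the cusp condition 2κ = 2mα/ℏ², so κ = 7.980.
Then E = −ℏ²κ²/(2m) = −mα²/(2ℏ²) = -31.84.

E = -31.8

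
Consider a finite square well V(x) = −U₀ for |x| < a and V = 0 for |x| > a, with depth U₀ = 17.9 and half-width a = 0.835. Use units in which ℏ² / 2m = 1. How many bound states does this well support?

The dimensionless depth is z₀ = a√(2mU₀)/ℏ = 0.835 × √(17.90) = 3.533.
A new bound state (alternating even/odd) appears each time z₀ passes a multiple of π/2, so N = ⌊2z₀/π⌋ + 1 = ⌊2.249⌋ + 1 = 3.

N = 3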